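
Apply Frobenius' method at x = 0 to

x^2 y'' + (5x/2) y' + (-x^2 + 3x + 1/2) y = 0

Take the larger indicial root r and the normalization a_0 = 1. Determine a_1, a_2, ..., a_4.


Write in Frobenius form y'' + (p(x)/x) y' + (q(x)/x^2) y = 0:
  p(x) = 5/2,  q(x) = -x^2 + 3x + 1/2.
Indicial equation: r(r-1) + (5/2) r + (1/2) = 0 -> roots r_1 = -1/2, r_2 = -1.
Take r = r_1 = -1/2. Let y(x) = x^r sum_{n>=0} a_n x^n with a_0 = 1.
Substitute y = x^r sum a_n x^n and match x^{r+n}. The recurrence is
  D(n) a_n + 3 a_{n-1} - 1 a_{n-2} = 0,  where D(n) = (r+n)(r+n-1) + (5/2)(r+n) + (1/2).
  a_n = [-3 a_{n-1} + 1 a_{n-2}] / D(n).
Since the indicial polynomial factors as (r - r_1)(r - r_2), D(n) = (r_1 + n - r_1)(r_1 + n - r_2) = n(n + 1/2).
Evaluating step by step (a_0 = 1):
  n = 1: D(1) = 1(1 + 1/2) = 3/2; numerator = -3(1) = -3; a_1 = (-3)/(3/2) = -2
  n = 2: D(2) = 2(2 + 1/2) = 5; numerator = -3(-2) + 1(1) = 7; a_2 = (7)/(5) = 7/5
  n = 3: D(3) = 3(3 + 1/2) = 21/2; numerator = -3(7/5) + 1(-2) = -31/5; a_3 = (-31/5)/(21/2) = -62/105
  n = 4: D(4) = 4(4 + 1/2) = 18; numerator = -3(-62/105) + 1(7/5) = 111/35; a_4 = (111/35)/(18) = 37/210

r = -1/2; a_0 = 1; a_1 = -2; a_2 = 7/5; a_3 = -62/105; a_4 = 37/210


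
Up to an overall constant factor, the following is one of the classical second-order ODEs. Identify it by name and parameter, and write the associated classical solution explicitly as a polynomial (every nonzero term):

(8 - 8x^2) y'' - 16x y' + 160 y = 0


All three coefficients share the factor 8; dividing through by 8 gives  (1 - x^2) y'' - 2x y' + 20 y = 0.
This matches the Legendre equation (1 - x^2) y'' - 2x y' + n(n+1) y = 0 (note the -2x y' term) with n(n+1) = 20, so n = 4; the polynomial solution is P_4(x).
With y = sum_k a_k x^k, matching x^k gives (k+2)(k+1) a_{k+2} = [k(k+1) - n(n+1)] a_k = (k - 4)(k + 5) a_k. The right side vanishes at k = 4, so the series with the parity of 4 terminates at degree 4.
Standard normalization (P_n(1) = 1): leading coefficient (2n)!/(2^n (n!)^2) = 40320/(16*576) = 35/8, so a_4 = 35/8. Work downward with a_k = (k+1)(k+2) a_{k+2} / ((k - 4)(k + 5)):
  a_2 = (3)(4)(35/8) / ((2 - 4)(2 + 5)) = (105/2)/(-14) = -15/4
  a_0 = (1)(2)(-15/4) / ((0 - 4)(0 + 5)) = (-15/2)/(-20) = 3/8
Hence P_4(x) = 35 x^4/8 - 15 x^2/4 + 3/8.

P_4(x); series = 35 x^4/8 - 15 x^2/4 + 3/8


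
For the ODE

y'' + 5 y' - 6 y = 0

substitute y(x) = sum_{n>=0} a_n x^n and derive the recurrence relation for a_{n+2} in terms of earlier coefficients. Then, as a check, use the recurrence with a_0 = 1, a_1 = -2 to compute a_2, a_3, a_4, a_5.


Substitute y = sum_n a_n x^n.
y''(x) has coefficient (n+2)(n+1) a_{n+2} at x^n;
5 y'(x) has coefficient 5 (n+1) a_{n+1} at x^n;
-6 y(x) has coefficient -6 a_n at x^n.
Matching x^n: (n+2)(n+1) a_{n+2} + 5 (n+1) a_{n+1} - 6 a_n = 0.
Thus a_{n+2} = [-5 (n+1) a_{n+1} + 6 a_n] / ((n+1)(n+2)).

Check with a_0 = 1, a_1 = -2 (apply the recurrence for n = 0, 1, 2, 3): a_0 = 1, a_1 = -2, a_2 = 8, a_3 = -46/3, a_4 = 139/6, a_5 = -833/30.

a_(n+2) = [-5 (n+1) a_(n+1) + 6 a_n] / ((n+1)(n+2)); check: a_0 = 1, a_1 = -2, a_2 = 8, a_3 = -46/3, a_4 = 139/6, a_5 = -833/30


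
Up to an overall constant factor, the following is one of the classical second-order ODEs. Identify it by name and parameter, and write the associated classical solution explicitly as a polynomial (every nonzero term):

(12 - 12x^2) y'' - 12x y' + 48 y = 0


All three coefficients share the factor 12; dividing through by 12 gives  (1 - x^2) y'' - x y' + 4 y = 0.
This matches the Chebyshev equation (1 - x^2) y'' - x y' + n^2 y = 0 (note the -x y' term, not -2x y') with n^2 = 4, so n = 2; the polynomial solution is T_2(x).
With y = sum_k a_k x^k, matching x^k gives (k+2)(k+1) a_{k+2} = (k^2 - n^2) a_k = (k - 2)(k + 2) a_k. The right side vanishes at k = 2, so the series with the parity of 2 terminates at degree 2.
Standard normalization: leading coefficient of T_n is 2^(n-1), so a_2 = 2^1 = 2. Work downward with a_k = (k+1)(k+2) a_{k+2} / ((k - 2)(k + 2)):
  a_0 = (1)(2)(2) / ((0 - 2)(0 + 2)) = 4/(-4) = -1
Hence T_2(x) = 2 x^2 - 1.

T_2(x); series = 2 x^2 - 1


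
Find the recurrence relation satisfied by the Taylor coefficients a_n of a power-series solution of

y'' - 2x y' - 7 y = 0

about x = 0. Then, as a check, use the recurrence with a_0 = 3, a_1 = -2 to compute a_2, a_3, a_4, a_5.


Substitute y = sum_n a_n x^n.
y''(x) has coefficient (n+2)(n+1) a_{n+2} at x^n;
-2 x y'(x) has coefficient -2 n a_n at x^n (shift);
-7 y(x) has coefficient -7 a_n at x^n.
Matching x^n: (n+2)(n+1) a_{n+2} + (-2n - 7) a_n = 0.
Thus a_{n+2} = (2n + 7) / ((n+1)(n+2)) * a_n.

Check with a_0 = 3, a_1 = -2 (apply the recurrence for n = 0, 1, 2, 3): a_0 = 3, a_1 = -2, a_2 = 21/2, a_3 = -3, a_4 = 77/8, a_5 = -39/20.

a_(n+2) = (2n + 7) / ((n+1)(n+2)) * a_n; check: a_0 = 3, a_1 = -2, a_2 = 21/2, a_3 = -3, a_4 = 77/8, a_5 = -39/20


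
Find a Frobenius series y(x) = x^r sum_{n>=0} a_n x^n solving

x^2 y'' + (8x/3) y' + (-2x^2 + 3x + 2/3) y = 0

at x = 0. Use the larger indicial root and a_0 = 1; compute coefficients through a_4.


Write in Frobenius form y'' + (p(x)/x) y' + (q(x)/x^2) y = 0:
  p(x) = 8/3,  q(x) = -2x^2 + 3x + 2/3.
Indicial equation: r(r-1) + (8/3) r + (2/3) = 0 -> roots r_1 = -2/3, r_2 = -1.
Take r = r_1 = -2/3. Let y(x) = x^r sum_{n>=0} a_n x^n with a_0 = 1.
Substitute y = x^r sum a_n x^n and match x^{r+n}. The recurrence is
  D(n) a_n + 3 a_{n-1} - 2 a_{n-2} = 0,  where D(n) = (r+n)(r+n-1) + (8/3)(r+n) + (2/3).
  a_n = [-3 a_{n-1} + 2 a_{n-2}] / D(n).
Since the indicial polynomial factors as (r - r_1)(r - r_2), D(n) = (r_1 + n - r_1)(r_1 + n - r_2) = n(n + 1/3).
Evaluating step by step (a_0 = 1):
  n = 1: D(1) = 1(1 + 1/3) = 4/3; numerator = -3(1) = -3; a_1 = (-3)/(4/3) = -9/4
  n = 2: D(2) = 2(2 + 1/3) = 14/3; numerator = -3(-9/4) + 2(1) = 35/4; a_2 = (35/4)/(14/3) = 15/8
  n = 3: D(3) = 3(3 + 1/3) = 10; numerator = -3(15/8) + 2(-9/4) = -81/8; a_3 = (-81/8)/(10) = -81/80
  n = 4: D(4) = 4(4 + 1/3) = 52/3; numerator = -3(-81/80) + 2(15/8) = 543/80; a_4 = (543/80)/(52/3) = 1629/4160

r = -2/3; a_0 = 1; a_1 = -9/4; a_2 = 15/8; a_3 = -81/80; a_4 = 1629/4160


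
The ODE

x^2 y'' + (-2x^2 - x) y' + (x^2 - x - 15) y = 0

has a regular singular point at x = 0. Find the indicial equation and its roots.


Divide by x^2 to reach normal form y'' + P_1(x) y' + P_2(x) y = 0 with P_1(x) = -2 - 1/x and P_2(x) = 1 - 1/x - 15/x^2.
x = 0 is a singular point because the y'-coefficient -2 - 1/x has a pole at x = 0 and the y-coefficient 1 - 1/x - 15/x^2 has a pole at x = 0.
It is a regular singular point because x P_1(x) = p(x) = -2x - 1 and x^2 P_2(x) = q(x) = x^2 - x - 15 are polynomials, hence analytic at x = 0.
p(0) = -1,  q(0) = -15.
Indicial equation: r(r-1) + p(0) r + q(0) = 0, i.e. r^2 + (p(0) - 1) r + q(0) = 0, i.e. r^2 - 2 r - 15 = 0.
Discriminant: (-2)^2 - 4(-15) = 64, so r = (2 ± 8)/2.
Solving: r_1 = 5, r_2 = -3.

indicial: r^2 - 2 r - 15 = 0; roots r_1 = 5, r_2 = -3


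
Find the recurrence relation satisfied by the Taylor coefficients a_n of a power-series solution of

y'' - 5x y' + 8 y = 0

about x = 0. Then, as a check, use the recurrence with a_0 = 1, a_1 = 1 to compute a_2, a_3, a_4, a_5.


Substitute y = sum_n a_n x^n.
y''(x) has coefficient (n+2)(n+1) a_{n+2} at x^n;
-5 x y'(x) has coefficient -5 n a_n at x^n (shift);
8 y(x) has coefficient 8 a_n at x^n.
Matching x^n: (n+2)(n+1) a_{n+2} + (-5n + 8) a_n = 0.
Thus a_{n+2} = (5n - 8) / ((n+1)(n+2)) * a_n.

Check with a_0 = 1, a_1 = 1 (apply the recurrence for n = 0, 1, 2, 3): a_0 = 1, a_1 = 1, a_2 = -4, a_3 = -1/2, a_4 = -2/3, a_5 = -7/40.

a_(n+2) = (5n - 8) / ((n+1)(n+2)) * a_n; check: a_0 = 1, a_1 = 1, a_2 = -4, a_3 = -1/2, a_4 = -2/3, a_5 = -7/40


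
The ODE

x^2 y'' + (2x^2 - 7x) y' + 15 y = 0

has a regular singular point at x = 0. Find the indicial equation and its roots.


Divide by x^2 to reach normal form y'' + P_1(x) y' + P_2(x) y = 0 with P_1(x) = 2 - 7/x and P_2(x) = 15/x^2.
x = 0 is a singular point because the y'-coefficient 2 - 7/x has a pole at x = 0 and the y-coefficient 15/x^2 has a pole at x = 0.
It is a regular singular point because x P_1(x) = p(x) = 2x - 7 and x^2 P_2(x) = q(x) = 15 are polynomials, hence analytic at x = 0.
p(0) = -7,  q(0) = 15.
Indicial equation: r(r-1) + p(0) r + q(0) = 0, i.e. r^2 + (p(0) - 1) r + q(0) = 0, i.e. r^2 - 8 r + 15 = 0.
Discriminant: (-8)^2 - 4(15) = 4, so r = (8 ± 2)/2.
Solving: r_1 = 5, r_2 = 3.

indicial: r^2 - 8 r + 15 = 0; roots r_1 = 5, r_2 = 3


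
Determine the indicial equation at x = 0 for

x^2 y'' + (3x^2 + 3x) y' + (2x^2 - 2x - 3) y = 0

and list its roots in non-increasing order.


Divide by x^2 to reach normal form y'' + P_1(x) y' + P_2(x) y = 0 with P_1(x) = 3 + 3/x and P_2(x) = 2 - 2/x - 3/x^2.
x = 0 is a singular point because the y'-coefficient 3 + 3/x has a pole at x = 0 and the y-coefficient 2 - 2/x - 3/x^2 has a pole at x = 0.
It is a regular singular point because x P_1(x) = p(x) = 3x + 3 and x^2 P_2(x) = q(x) = 2x^2 - 2x - 3 are polynomials, hence analytic at x = 0.
p(0) = 3,  q(0) = -3.
Indicial equation: r(r-1) + p(0) r + q(0) = 0, i.e. r^2 + (p(0) - 1) r + q(0) = 0, i.e. r^2 + 2 r - 3 = 0.
Discriminant: (2)^2 - 4(-3) = 16, so r = (-2 ± 4)/2.
Solving: r_1 = 1, r_2 = -3.

indicial: r^2 + 2 r - 3 = 0; roots r_1 = 1, r_2 = -3


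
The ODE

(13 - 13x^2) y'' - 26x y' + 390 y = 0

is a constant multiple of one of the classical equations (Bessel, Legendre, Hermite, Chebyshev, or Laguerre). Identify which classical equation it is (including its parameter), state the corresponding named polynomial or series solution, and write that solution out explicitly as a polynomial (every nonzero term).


All three coefficients share the factor 13; dividing through by 13 gives  (1 - x^2) y'' - 2x y' + 30 y = 0.
This matches the Legendre equation (1 - x^2) y'' - 2x y' + n(n+1) y = 0 (note the -2x y' term) with n(n+1) = 30, so n = 5; the polynomial solution is P_5(x).
With y = sum_k a_k x^k, matching x^k gives (k+2)(k+1) a_{k+2} = [k(k+1) - n(n+1)] a_k = (k - 5)(k + 6) a_k. The right side vanishes at k = 5, so the series with the parity of 5 terminates at degree 5.
Standard normalization (P_n(1) = 1): leading coefficient (2n)!/(2^n (n!)^2) = 3628800/(32*14400) = 63/8, so a_5 = 63/8. Work downward with a_k = (k+1)(k+2) a_{k+2} / ((k - 5)(k + 6)):
  a_3 = (4)(5)(63/8) / ((3 - 5)(3 + 6)) = (315/2)/(-18) = -35/4
  a_1 = (2)(3)(-35/4) / ((1 - 5)(1 + 6)) = (-105/2)/(-28) = 15/8
Hence P_5(x) = 63 x^5/8 - 35 x^3/4 + 15 x/8.

P_5(x); series = 63 x^5/8 - 35 x^3/4 + 15 x/8


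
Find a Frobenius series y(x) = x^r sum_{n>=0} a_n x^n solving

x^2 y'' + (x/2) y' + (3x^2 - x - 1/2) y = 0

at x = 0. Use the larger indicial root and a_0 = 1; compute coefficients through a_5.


Write in Frobenius form y'' + (p(x)/x) y' + (q(x)/x^2) y = 0:
  p(x) = 1/2,  q(x) = 3x^2 - x - 1/2.
Indicial equation: r(r-1) + (1/2) r + (-1/2) = 0 -> roots r_1 = 1, r_2 = -1/2.
Take r = r_1 = 1. Let y(x) = x^r sum_{n>=0} a_n x^n with a_0 = 1.
Substitute y = x^r sum a_n x^n and match x^{r+n}. The recurrence is
  D(n) a_n - 1 a_{n-1} + 3 a_{n-2} = 0,  where D(n) = (r+n)(r+n-1) + (1/2)(r+n) + (-1/2).
  a_n = [1 a_{n-1} - 3 a_{n-2}] / D(n).
Since the indicial polynomial factors as (r - r_1)(r - r_2), D(n) = (r_1 + n - r_1)(r_1 + n - r_2) = n(n + 3/2).
Evaluating step by step (a_0 = 1):
  n = 1: D(1) = 1(1 + 3/2) = 5/2; numerator = 1(1) = 1; a_1 = (1)/(5/2) = 2/5
  n = 2: D(2) = 2(2 + 3/2) = 7; numerator = 1(2/5) - 3(1) = -13/5; a_2 = (-13/5)/(7) = -13/35
  n = 3: D(3) = 3(3 + 3/2) = 27/2; numerator = 1(-13/35) - 3(2/5) = -11/7; a_3 = (-11/7)/(27/2) = -22/189
  n = 4: D(4) = 4(4 + 3/2) = 22; numerator = 1(-22/189) - 3(-13/35) = 943/945; a_4 = (943/945)/(22) = 943/20790
  n = 5: D(5) = 5(5 + 3/2) = 65/2; numerator = 1(943/20790) - 3(-22/189) = 8203/20790; a_5 = (8203/20790)/(65/2) = 631/51975

r = 1; a_0 = 1; a_1 = 2/5; a_2 = -13/35; a_3 = -22/189; a_4 = 943/20790; a_5 = 631/51975


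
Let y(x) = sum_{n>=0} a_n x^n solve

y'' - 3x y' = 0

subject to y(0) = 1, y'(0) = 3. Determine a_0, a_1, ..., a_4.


Ansatz: y(x) = sum_{n>=0} a_n x^n, so y'(x) = sum_{n>=1} n a_n x^(n-1) and y''(x) = sum_{n>=2} n(n-1) a_n x^(n-2).
Substitute into P(x) y'' + Q(x) y' + R(x) y = 0 with P(x) = 1, Q(x) = -3x, R(x) = 0, and match powers of x.
Initial conditions: a_0 = 1, a_1 = 3.
Setting the coefficient of each power of x to zero and solving order by order (substituting the coefficients already found):
  x^0: 2 a_2 = 0  ->  a_2 = 0
  x^1: 6 a_3 - 3 a_1 = 0  ->  6 a_3 = 3 a_1 = 9  ->  a_3 = 3/2
  x^2: 12 a_4 - 6 a_2 = 0  ->  12 a_4 = 6 a_2 = 0  ->  a_4 = 0
Truncated series: y(x) = 1 + 3 x + (3/2) x^3 + O(x^5).

a_0 = 1; a_1 = 3; a_2 = 0; a_3 = 3/2; a_4 = 0


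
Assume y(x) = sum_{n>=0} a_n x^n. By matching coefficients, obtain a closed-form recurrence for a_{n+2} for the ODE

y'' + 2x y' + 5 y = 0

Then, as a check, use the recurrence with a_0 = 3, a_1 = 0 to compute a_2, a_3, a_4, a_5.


Substitute y = sum_n a_n x^n.
y''(x) has coefficient (n+2)(n+1) a_{n+2} at x^n;
2 x y'(x) has coefficient 2 n a_n at x^n (shift);
5 y(x) has coefficient 5 a_n at x^n.
Matching x^n: (n+2)(n+1) a_{n+2} + (2n + 5) a_n = 0.
Thus a_{n+2} = (-2n - 5) / ((n+1)(n+2)) * a_n.

Check with a_0 = 3, a_1 = 0 (apply the recurrence for n = 0, 1, 2, 3): a_0 = 3, a_1 = 0, a_2 = -15/2, a_3 = 0, a_4 = 45/8, a_5 = 0.

a_(n+2) = (-2n - 5) / ((n+1)(n+2)) * a_n; check: a_0 = 3, a_1 = 0, a_2 = -15/2, a_3 = 0, a_4 = 45/8, a_5 = 0


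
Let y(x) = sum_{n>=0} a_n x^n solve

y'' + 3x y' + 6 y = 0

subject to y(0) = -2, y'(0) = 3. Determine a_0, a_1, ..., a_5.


Ansatz: y(x) = sum_{n>=0} a_n x^n, so y'(x) = sum_{n>=1} n a_n x^(n-1) and y''(x) = sum_{n>=2} n(n-1) a_n x^(n-2).
Substitute into P(x) y'' + Q(x) y' + R(x) y = 0 with P(x) = 1, Q(x) = 3x, R(x) = 6, and match powers of x.
Initial conditions: a_0 = -2, a_1 = 3.
Setting the coefficient of each power of x to zero and solving order by order (substituting the coefficients already found):
  x^0: 2 a_2 + 6 a_0 = 0  ->  2 a_2 = -6 a_0 = 12  ->  a_2 = 6
  x^1: 6 a_3 + 9 a_1 = 0  ->  6 a_3 = -9 a_1 = -27  ->  a_3 = -9/2
  x^2: 12 a_4 + 12 a_2 = 0  ->  12 a_4 = -12 a_2 = -72  ->  a_4 = -6
  x^3: 20 a_5 + 15 a_3 = 0  ->  20 a_5 = -15 a_3 = 135/2  ->  a_5 = 27/8
Truncated series: y(x) = -2 + 3 x + 6 x^2 - (9/2) x^3 - 6 x^4 + (27/8) x^5 + O(x^6).

a_0 = -2; a_1 = 3; a_2 = 6; a_3 = -9/2; a_4 = -6; a_5 = 27/8


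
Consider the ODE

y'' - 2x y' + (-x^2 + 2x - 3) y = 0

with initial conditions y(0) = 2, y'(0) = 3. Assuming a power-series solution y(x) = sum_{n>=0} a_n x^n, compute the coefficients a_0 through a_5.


Ansatz: y(x) = sum_{n>=0} a_n x^n, so y'(x) = sum_{n>=1} n a_n x^(n-1) and y''(x) = sum_{n>=2} n(n-1) a_n x^(n-2).
Substitute into P(x) y'' + Q(x) y' + R(x) y = 0 with P(x) = 1, Q(x) = -2x, R(x) = -x^2 + 2x - 3, and match powers of x.
Initial conditions: a_0 = 2, a_1 = 3.
Setting the coefficient of each power of x to zero and solving order by order (substituting the coefficients already found):
  x^0: 2 a_2 - 3 a_0 = 0  ->  2 a_2 = 3 a_0 = 6  ->  a_2 = 3
  x^1: 6 a_3 - 5 a_1 + 2 a_0 = 0  ->  6 a_3 = 5 a_1 - 2 a_0 = 11  ->  a_3 = 11/6
  x^2: 12 a_4 - 7 a_2 + 2 a_1 - a_0 = 0  ->  12 a_4 = 7 a_2 - 2 a_1 + a_0 = 17  ->  a_4 = 17/12
  x^3: 20 a_5 - 9 a_3 + 2 a_2 - a_1 = 0  ->  20 a_5 = 9 a_3 - 2 a_2 + a_1 = 27/2  ->  a_5 = 27/40
Truncated series: y(x) = 2 + 3 x + 3 x^2 + (11/6) x^3 + (17/12) x^4 + (27/40) x^5 + O(x^6).

a_0 = 2; a_1 = 3; a_2 = 3; a_3 = 11/6; a_4 = 17/12; a_5 = 27/40


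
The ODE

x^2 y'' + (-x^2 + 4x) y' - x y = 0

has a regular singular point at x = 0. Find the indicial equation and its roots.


Divide by x^2 to reach normal form y'' + P_1(x) y' + P_2(x) y = 0 with P_1(x) = -1 + 4/x and P_2(x) = -1/x.
x = 0 is a singular point because the y'-coefficient -1 + 4/x has a pole at x = 0 and the y-coefficient -1/x has a pole at x = 0.
It is a regular singular point because x P_1(x) = p(x) = 4 - x and x^2 P_2(x) = q(x) = -x are polynomials, hence analytic at x = 0.
p(0) = 4,  q(0) = 0.
Indicial equation: r(r-1) + p(0) r + q(0) = 0, i.e. r^2 + (p(0) - 1) r + q(0) = 0, i.e. r^2 + 3 r = 0.
Discriminant: (3)^2 - 4(0) = 9, so r = (-3 ± 3)/2.
Solving: r_1 = 0, r_2 = -3.

indicial: r^2 + 3 r = 0; roots r_1 = 0, r_2 = -3


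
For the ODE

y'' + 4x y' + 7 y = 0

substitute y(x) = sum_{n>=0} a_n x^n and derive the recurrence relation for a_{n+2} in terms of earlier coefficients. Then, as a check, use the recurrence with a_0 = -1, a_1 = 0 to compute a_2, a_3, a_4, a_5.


Substitute y = sum_n a_n x^n.
y''(x) has coefficient (n+2)(n+1) a_{n+2} at x^n;
4 x y'(x) has coefficient 4 n a_n at x^n (shift);
7 y(x) has coefficient 7 a_n at x^n.
Matching x^n: (n+2)(n+1) a_{n+2} + (4n + 7) a_n = 0.
Thus a_{n+2} = (-4n - 7) / ((n+1)(n+2)) * a_n.

Check with a_0 = -1, a_1 = 0 (apply the recurrence for n = 0, 1, 2, 3): a_0 = -1, a_1 = 0, a_2 = 7/2, a_3 = 0, a_4 = -35/8, a_5 = 0.

a_(n+2) = (-4n - 7) / ((n+1)(n+2)) * a_n; check: a_0 = -1, a_1 = 0, a_2 = 7/2, a_3 = 0, a_4 = -35/8, a_5 = 0


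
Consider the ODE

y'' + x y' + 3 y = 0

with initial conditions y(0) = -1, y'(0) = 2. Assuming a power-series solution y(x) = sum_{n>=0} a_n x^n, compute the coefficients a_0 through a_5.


Ansatz: y(x) = sum_{n>=0} a_n x^n, so y'(x) = sum_{n>=1} n a_n x^(n-1) and y''(x) = sum_{n>=2} n(n-1) a_n x^(n-2).
Substitute into P(x) y'' + Q(x) y' + R(x) y = 0 with P(x) = 1, Q(x) = x, R(x) = 3, and match powers of x.
Initial conditions: a_0 = -1, a_1 = 2.
Setting the coefficient of each power of x to zero and solving order by order (substituting the coefficients already found):
  x^0: 2 a_2 + 3 a_0 = 0  ->  2 a_2 = -3 a_0 = 3  ->  a_2 = 3/2
  x^1: 6 a_3 + 4 a_1 = 0  ->  6 a_3 = -4 a_1 = -8  ->  a_3 = -4/3
  x^2: 12 a_4 + 5 a_2 = 0  ->  12 a_4 = -5 a_2 = -15/2  ->  a_4 = -5/8
  x^3: 20 a_5 + 6 a_3 = 0  ->  20 a_5 = -6 a_3 = 8  ->  a_5 = 2/5
Truncated series: y(x) = -1 + 2 x + (3/2) x^2 - (4/3) x^3 - (5/8) x^4 + (2/5) x^5 + O(x^6).

a_0 = -1; a_1 = 2; a_2 = 3/2; a_3 = -4/3; a_4 = -5/8; a_5 = 2/5


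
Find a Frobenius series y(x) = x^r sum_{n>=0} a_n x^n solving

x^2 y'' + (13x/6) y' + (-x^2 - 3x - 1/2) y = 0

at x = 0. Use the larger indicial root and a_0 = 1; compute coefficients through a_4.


Write in Frobenius form y'' + (p(x)/x) y' + (q(x)/x^2) y = 0:
  p(x) = 13/6,  q(x) = -x^2 - 3x - 1/2.
Indicial equation: r(r-1) + (13/6) r + (-1/2) = 0 -> roots r_1 = 1/3, r_2 = -3/2.
Take r = r_1 = 1/3. Let y(x) = x^r sum_{n>=0} a_n x^n with a_0 = 1.
Substitute y = x^r sum a_n x^n and match x^{r+n}. The recurrence is
  D(n) a_n - 3 a_{n-1} - 1 a_{n-2} = 0,  where D(n) = (r+n)(r+n-1) + (13/6)(r+n) + (-1/2).
  a_n = [3 a_{n-1} + 1 a_{n-2}] / D(n).
Since the indicial polynomial factors as (r - r_1)(r - r_2), D(n) = (r_1 + n - r_1)(r_1 + n - r_2) = n(n + 11/6).
Evaluating step by step (a_0 = 1):
  n = 1: D(1) = 1(1 + 11/6) = 17/6; numerator = 3(1) = 3; a_1 = (3)/(17/6) = 18/17
  n = 2: D(2) = 2(2 + 11/6) = 23/3; numerator = 3(18/17) + 1(1) = 71/17; a_2 = (71/17)/(23/3) = 213/391
  n = 3: D(3) = 3(3 + 11/6) = 29/2; numerator = 3(213/391) + 1(18/17) = 1053/391; a_3 = (1053/391)/(29/2) = 2106/11339
  n = 4: D(4) = 4(4 + 11/6) = 70/3; numerator = 3(2106/11339) + 1(213/391) = 735/667; a_4 = (735/667)/(70/3) = 63/1334

r = 1/3; a_0 = 1; a_1 = 18/17; a_2 = 213/391; a_3 = 2106/11339; a_4 = 63/1334


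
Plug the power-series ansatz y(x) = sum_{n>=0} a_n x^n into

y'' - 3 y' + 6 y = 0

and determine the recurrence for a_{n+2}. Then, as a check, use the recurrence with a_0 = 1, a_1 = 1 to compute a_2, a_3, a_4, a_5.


Substitute y = sum_n a_n x^n.
y''(x) has coefficient (n+2)(n+1) a_{n+2} at x^n;
-3 y'(x) has coefficient -3 (n+1) a_{n+1} at x^n;
6 y(x) has coefficient 6 a_n at x^n.
Matching x^n: (n+2)(n+1) a_{n+2} - 3 (n+1) a_{n+1} + 6 a_n = 0.
Thus a_{n+2} = [3 (n+1) a_{n+1} - 6 a_n] / ((n+1)(n+2)).

Check with a_0 = 1, a_1 = 1 (apply the recurrence for n = 0, 1, 2, 3): a_0 = 1, a_1 = 1, a_2 = -3/2, a_3 = -5/2, a_4 = -9/8, a_5 = 3/40.

a_(n+2) = [3 (n+1) a_(n+1) - 6 a_n] / ((n+1)(n+2)); check: a_0 = 1, a_1 = 1, a_2 = -3/2, a_3 = -5/2, a_4 = -9/8, a_5 = 3/40


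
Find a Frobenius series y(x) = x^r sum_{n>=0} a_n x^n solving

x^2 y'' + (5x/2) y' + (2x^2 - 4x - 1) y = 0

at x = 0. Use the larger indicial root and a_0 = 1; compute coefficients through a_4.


Write in Frobenius form y'' + (p(x)/x) y' + (q(x)/x^2) y = 0:
  p(x) = 5/2,  q(x) = 2x^2 - 4x - 1.
Indicial equation: r(r-1) + (5/2) r + (-1) = 0 -> roots r_1 = 1/2, r_2 = -2.
Take r = r_1 = 1/2. Let y(x) = x^r sum_{n>=0} a_n x^n with a_0 = 1.
Substitute y = x^r sum a_n x^n and match x^{r+n}. The recurrence is
  D(n) a_n - 4 a_{n-1} + 2 a_{n-2} = 0,  where D(n) = (r+n)(r+n-1) + (5/2)(r+n) + (-1).
  a_n = [4 a_{n-1} - 2 a_{n-2}] / D(n).
Since the indicial polynomial factors as (r - r_1)(r - r_2), D(n) = (r_1 + n - r_1)(r_1 + n - r_2) = n(n + 5/2).
Evaluating step by step (a_0 = 1):
  n = 1: D(1) = 1(1 + 5/2) = 7/2; numerator = 4(1) = 4; a_1 = (4)/(7/2) = 8/7
  n = 2: D(2) = 2(2 + 5/2) = 9; numerator = 4(8/7) - 2(1) = 18/7; a_2 = (18/7)/(9) = 2/7
  n = 3: D(3) = 3(3 + 5/2) = 33/2; numerator = 4(2/7) - 2(8/7) = -8/7; a_3 = (-8/7)/(33/2) = -16/231
  n = 4: D(4) = 4(4 + 5/2) = 26; numerator = 4(-16/231) - 2(2/7) = -28/33; a_4 = (-28/33)/(26) = -14/429

r = 1/2; a_0 = 1; a_1 = 8/7; a_2 = 2/7; a_3 = -16/231; a_4 = -14/429


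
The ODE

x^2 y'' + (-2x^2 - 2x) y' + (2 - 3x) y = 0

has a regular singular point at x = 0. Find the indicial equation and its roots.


Divide by x^2 to reach normal form y'' + P_1(x) y' + P_2(x) y = 0 with P_1(x) = -2 - 2/x and P_2(x) = -3/x + 2/x^2.
x = 0 is a singular point because the y'-coefficient -2 - 2/x has a pole at x = 0 and the y-coefficient -3/x + 2/x^2 has a pole at x = 0.
It is a regular singular point because x P_1(x) = p(x) = -2x - 2 and x^2 P_2(x) = q(x) = 2 - 3x are polynomials, hence analytic at x = 0.
p(0) = -2,  q(0) = 2.
Indicial equation: r(r-1) + p(0) r + q(0) = 0, i.e. r^2 + (p(0) - 1) r + q(0) = 0, i.e. r^2 - 3 r + 2 = 0.
Discriminant: (-3)^2 - 4(2) = 1, so r = (3 ± 1)/2.
Solving: r_1 = 2, r_2 = 1.

indicial: r^2 - 3 r + 2 = 0; roots r_1 = 2, r_2 = 1


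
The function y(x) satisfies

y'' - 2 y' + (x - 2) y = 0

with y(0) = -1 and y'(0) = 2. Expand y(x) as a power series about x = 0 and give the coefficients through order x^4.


Ansatz: y(x) = sum_{n>=0} a_n x^n, so y'(x) = sum_{n>=1} n a_n x^(n-1) and y''(x) = sum_{n>=2} n(n-1) a_n x^(n-2).
Substitute into P(x) y'' + Q(x) y' + R(x) y = 0 with P(x) = 1, Q(x) = -2, R(x) = x - 2, and match powers of x.
Initial conditions: a_0 = -1, a_1 = 2.
Setting the coefficient of each power of x to zero and solving order by order (substituting the coefficients already found):
  x^0: 2 a_2 - 2 a_1 - 2 a_0 = 0  ->  2 a_2 = 2 a_1 + 2 a_0 = 2  ->  a_2 = 1
  x^1: 6 a_3 - 4 a_2 - 2 a_1 + a_0 = 0  ->  6 a_3 = 4 a_2 + 2 a_1 - a_0 = 9  ->  a_3 = 3/2
  x^2: 12 a_4 - 6 a_3 - 2 a_2 + a_1 = 0  ->  12 a_4 = 6 a_3 + 2 a_2 - a_1 = 9  ->  a_4 = 3/4
Truncated series: y(x) = -1 + 2 x + x^2 + (3/2) x^3 + (3/4) x^4 + O(x^5).

a_0 = -1; a_1 = 2; a_2 = 1; a_3 = 3/2; a_4 = 3/4


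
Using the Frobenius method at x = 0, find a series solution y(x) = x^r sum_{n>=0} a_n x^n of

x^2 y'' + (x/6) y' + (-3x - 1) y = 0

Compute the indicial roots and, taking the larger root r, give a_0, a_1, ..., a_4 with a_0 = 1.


Write in Frobenius form y'' + (p(x)/x) y' + (q(x)/x^2) y = 0:
  p(x) = 1/6,  q(x) = -3x - 1.
Indicial equation: r(r-1) + (1/6) r + (-1) = 0 -> roots r_1 = 3/2, r_2 = -2/3.
Take r = r_1 = 3/2. Let y(x) = x^r sum_{n>=0} a_n x^n with a_0 = 1.
Substitute y = x^r sum a_n x^n and match x^{r+n}. The recurrence is
  D(n) a_n - 3 a_{n-1} = 0,  where D(n) = (r+n)(r+n-1) + (1/6)(r+n) + (-1).
  a_n = 3 / D(n) * a_{n-1}.
Since the indicial polynomial factors as (r - r_1)(r - r_2), D(n) = (r_1 + n - r_1)(r_1 + n - r_2) = n(n + 13/6).
Evaluating step by step (a_0 = 1):
  n = 1: D(1) = 1(1 + 13/6) = 19/6; numerator = 3(1) = 3; a_1 = (3)/(19/6) = 18/19
  n = 2: D(2) = 2(2 + 13/6) = 25/3; numerator = 3(18/19) = 54/19; a_2 = (54/19)/(25/3) = 162/475
  n = 3: D(3) = 3(3 + 13/6) = 31/2; numerator = 3(162/475) = 486/475; a_3 = (486/475)/(31/2) = 972/14725
  n = 4: D(4) = 4(4 + 13/6) = 74/3; numerator = 3(972/14725) = 2916/14725; a_4 = (2916/14725)/(74/3) = 4374/544825

r = 3/2; a_0 = 1; a_1 = 18/19; a_2 = 162/475; a_3 = 972/14725; a_4 = 4374/544825


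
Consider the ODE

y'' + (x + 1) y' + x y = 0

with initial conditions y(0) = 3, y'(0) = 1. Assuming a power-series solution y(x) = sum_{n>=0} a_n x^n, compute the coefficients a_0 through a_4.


Ansatz: y(x) = sum_{n>=0} a_n x^n, so y'(x) = sum_{n>=1} n a_n x^(n-1) and y''(x) = sum_{n>=2} n(n-1) a_n x^(n-2).
Substitute into P(x) y'' + Q(x) y' + R(x) y = 0 with P(x) = 1, Q(x) = x + 1, R(x) = x, and match powers of x.
Initial conditions: a_0 = 3, a_1 = 1.
Setting the coefficient of each power of x to zero and solving order by order (substituting the coefficients already found):
  x^0: 2 a_2 + a_1 = 0  ->  2 a_2 = -a_1 = -1  ->  a_2 = -1/2
  x^1: 6 a_3 + 2 a_2 + a_1 + a_0 = 0  ->  6 a_3 = -2 a_2 - a_1 - a_0 = -3  ->  a_3 = -1/2
  x^2: 12 a_4 + 3 a_3 + 2 a_2 + a_1 = 0  ->  12 a_4 = -3 a_3 - 2 a_2 - a_1 = 3/2  ->  a_4 = 1/8
Truncated series: y(x) = 3 + x - (1/2) x^2 - (1/2) x^3 + (1/8) x^4 + O(x^5).

a_0 = 3; a_1 = 1; a_2 = -1/2; a_3 = -1/2; a_4 = 1/8


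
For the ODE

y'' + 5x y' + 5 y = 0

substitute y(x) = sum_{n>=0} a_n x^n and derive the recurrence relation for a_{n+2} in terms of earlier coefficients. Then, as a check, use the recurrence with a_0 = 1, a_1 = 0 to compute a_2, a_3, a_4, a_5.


Substitute y = sum_n a_n x^n.
y''(x) has coefficient (n+2)(n+1) a_{n+2} at x^n;
5 x y'(x) has coefficient 5 n a_n at x^n (shift);
5 y(x) has coefficient 5 a_n at x^n.
Matching x^n: (n+2)(n+1) a_{n+2} + (5n + 5) a_n = 0.
Thus a_{n+2} = (-5n - 5) / ((n+1)(n+2)) * a_n.

Check with a_0 = 1, a_1 = 0 (apply the recurrence for n = 0, 1, 2, 3): a_0 = 1, a_1 = 0, a_2 = -5/2, a_3 = 0, a_4 = 25/8, a_5 = 0.

a_(n+2) = (-5n - 5) / ((n+1)(n+2)) * a_n; check: a_0 = 1, a_1 = 0, a_2 = -5/2, a_3 = 0, a_4 = 25/8, a_5 = 0


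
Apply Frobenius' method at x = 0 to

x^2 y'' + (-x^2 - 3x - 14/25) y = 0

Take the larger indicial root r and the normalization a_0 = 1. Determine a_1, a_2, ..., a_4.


Write in Frobenius form y'' + (p(x)/x) y' + (q(x)/x^2) y = 0:
  p(x) = 0,  q(x) = -x^2 - 3x - 14/25.
Indicial equation: r(r-1) + (0) r + (-14/25) = 0 -> roots r_1 = 7/5, r_2 = -2/5.
Take r = r_1 = 7/5. Let y(x) = x^r sum_{n>=0} a_n x^n with a_0 = 1.
Substitute y = x^r sum a_n x^n and match x^{r+n}. The recurrence is
  D(n) a_n - 3 a_{n-1} - 1 a_{n-2} = 0,  where D(n) = (r+n)(r+n-1) + (0)(r+n) + (-14/25).
  a_n = [3 a_{n-1} + 1 a_{n-2}] / D(n).
Since the indicial polynomial factors as (r - r_1)(r - r_2), D(n) = (r_1 + n - r_1)(r_1 + n - r_2) = n(n + 9/5).
Evaluating step by step (a_0 = 1):
  n = 1: D(1) = 1(1 + 9/5) = 14/5; numerator = 3(1) = 3; a_1 = (3)/(14/5) = 15/14
  n = 2: D(2) = 2(2 + 9/5) = 38/5; numerator = 3(15/14) + 1(1) = 59/14; a_2 = (59/14)/(38/5) = 295/532
  n = 3: D(3) = 3(3 + 9/5) = 72/5; numerator = 3(295/532) + 1(15/14) = 1455/532; a_3 = (1455/532)/(72/5) = 2425/12768
  n = 4: D(4) = 4(4 + 9/5) = 116/5; numerator = 3(2425/12768) + 1(295/532) = 4785/4256; a_4 = (4785/4256)/(116/5) = 825/17024

r = 7/5; a_0 = 1; a_1 = 15/14; a_2 = 295/532; a_3 = 2425/12768; a_4 = 825/17024


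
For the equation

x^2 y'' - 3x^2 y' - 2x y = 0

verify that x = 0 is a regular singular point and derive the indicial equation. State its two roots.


Divide by x^2 to reach normal form y'' + P_1(x) y' + P_2(x) y = 0 with P_1(x) = -3 and P_2(x) = -2/x.
x = 0 is a singular point because the y-coefficient -2/x has a pole at x = 0.
It is a regular singular point because x P_1(x) = p(x) = -3x and x^2 P_2(x) = q(x) = -2x are polynomials, hence analytic at x = 0.
p(0) = 0,  q(0) = 0.
Indicial equation: r(r-1) + p(0) r + q(0) = 0, i.e. r^2 + (p(0) - 1) r + q(0) = 0, i.e. r^2 - 1 r = 0.
Discriminant: (-1)^2 - 4(0) = 1, so r = (1 ± 1)/2.
Solving: r_1 = 1, r_2 = 0.

indicial: r^2 - 1 r = 0; roots r_1 = 1, r_2 = 0


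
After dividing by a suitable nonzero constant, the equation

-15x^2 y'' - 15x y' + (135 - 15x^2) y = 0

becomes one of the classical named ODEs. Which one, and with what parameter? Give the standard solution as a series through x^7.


All three coefficients share the factor -15; dividing through by -15 gives  x^2 y'' + x y' + (x^2 - 9) y = 0.
This matches the Bessel equation x^2 y'' + x y' + (x^2 - nu^2) y = 0 with nu^2 = 9, so nu = 3; the solution bounded at x = 0 is J_3(x).
Frobenius at x = 0: indicial roots ±nu; for r = nu the recurrence k(k + 2nu) c_k = -c_{k-2} gives the standard series J_nu(x) = sum_{k>=0} (-1)^k / (k! (k+nu)!) (x/2)^(2k+nu). Evaluate the first 3 terms:
  k = 0: (-1)^0 / (0! * 3! * 2^3) x^3 = 1/(1*6*8) x^3 = (1/48) x^3
  k = 1: (-1)^1 / (1! * 4! * 2^5) x^5 = -1/(1*24*32) x^5 = (-1/768) x^5
  k = 2: (-1)^2 / (2! * 5! * 2^7) x^7 = 1/(2*120*128) x^7 = (1/30720) x^7
Hence J_3(x) = x^7/30720 - x^5/768 + x^3/48 + ....

J_3(x); series = x^7/30720 - x^5/768 + x^3/48


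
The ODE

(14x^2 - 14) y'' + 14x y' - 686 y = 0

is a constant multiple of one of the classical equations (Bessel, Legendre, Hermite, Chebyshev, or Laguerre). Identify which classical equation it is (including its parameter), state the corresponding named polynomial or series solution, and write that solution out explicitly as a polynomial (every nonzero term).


All three coefficients share the factor -14; dividing through by -14 gives  (1 - x^2) y'' - x y' + 49 y = 0.
This matches the Chebyshev equation (1 - x^2) y'' - x y' + n^2 y = 0 (note the -x y' term, not -2x y') with n^2 = 49, so n = 7; the polynomial solution is T_7(x).
With y = sum_k a_k x^k, matching x^k gives (k+2)(k+1) a_{k+2} = (k^2 - n^2) a_k = (k - 7)(k + 7) a_k. The right side vanishes at k = 7, so the series with the parity of 7 terminates at degree 7.
Standard normalization: leading coefficient of T_n is 2^(n-1), so a_7 = 2^6 = 64. Work downward with a_k = (k+1)(k+2) a_{k+2} / ((k - 7)(k + 7)):
  a_5 = (6)(7)(64) / ((5 - 7)(5 + 7)) = 2688/(-24) = -112
  a_3 = (4)(5)(-112) / ((3 - 7)(3 + 7)) = -2240/(-40) = 56
  a_1 = (2)(3)(56) / ((1 - 7)(1 + 7)) = 336/(-48) = -7
Hence T_7(x) = 64 x^7 - 112 x^5 + 56 x^3 - 7 x.

T_7(x); series = 64 x^7 - 112 x^5 + 56 x^3 - 7 x


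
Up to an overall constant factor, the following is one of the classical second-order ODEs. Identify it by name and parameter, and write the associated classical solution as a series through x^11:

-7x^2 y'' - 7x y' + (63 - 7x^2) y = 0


All three coefficients share the factor -7; dividing through by -7 gives  x^2 y'' + x y' + (x^2 - 9) y = 0.
This matches the Bessel equation x^2 y'' + x y' + (x^2 - nu^2) y = 0 with nu^2 = 9, so nu = 3; the solution bounded at x = 0 is J_3(x).
Frobenius at x = 0: indicial roots ±nu; for r = nu the recurrence k(k + 2nu) c_k = -c_{k-2} gives the standard series J_nu(x) = sum_{k>=0} (-1)^k / (k! (k+nu)!) (x/2)^(2k+nu). Evaluate the first 5 terms:
  k = 0: (-1)^0 / (0! * 3! * 2^3) x^3 = 1/(1*6*8) x^3 = (1/48) x^3
  k = 1: (-1)^1 / (1! * 4! * 2^5) x^5 = -1/(1*24*32) x^5 = (-1/768) x^5
  k = 2: (-1)^2 / (2! * 5! * 2^7) x^7 = 1/(2*120*128) x^7 = (1/30720) x^7
  k = 3: (-1)^3 / (3! * 6! * 2^9) x^9 = -1/(6*720*512) x^9 = (-1/2211840) x^9
  k = 4: (-1)^4 / (4! * 7! * 2^11) x^11 = 1/(24*5040*2048) x^11 = (1/247726080) x^11
Hence J_3(x) = x^11/247726080 - x^9/2211840 + x^7/30720 - x^5/768 + x^3/48 + ....

J_3(x); series = x^11/247726080 - x^9/2211840 + x^7/30720 - x^5/768 + x^3/48


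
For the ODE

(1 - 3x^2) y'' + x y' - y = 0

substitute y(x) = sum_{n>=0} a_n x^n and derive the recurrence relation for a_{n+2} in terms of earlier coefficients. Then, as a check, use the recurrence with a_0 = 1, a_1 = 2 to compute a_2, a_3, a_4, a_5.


Substitute y = sum_n a_n x^n.
(1 - 3 x^2) y'' contributes (n+2)(n+1) a_{n+2} - 3 n(n-1) a_n at x^n.
x y'(x) contributes n a_n at x^n.
-y(x) contributes -1 a_n at x^n.
Matching x^n: (n+2)(n+1) a_{n+2} + (-3 n(n-1) + n - 1) a_n = 0.
Thus a_{n+2} = (3 n(n-1) - n + 1) / ((n+1)(n+2)) * a_n.

Check with a_0 = 1, a_1 = 2 (apply the recurrence for n = 0, 1, 2, 3): a_0 = 1, a_1 = 2, a_2 = 1/2, a_3 = 0, a_4 = 5/24, a_5 = 0.

a_(n+2) = (3 n(n-1) - n + 1) / ((n+1)(n+2)) * a_n; check: a_0 = 1, a_1 = 2, a_2 = 1/2, a_3 = 0, a_4 = 5/24, a_5 = 0


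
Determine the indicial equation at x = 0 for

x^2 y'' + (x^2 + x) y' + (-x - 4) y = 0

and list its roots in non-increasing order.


Divide by x^2 to reach normal form y'' + P_1(x) y' + P_2(x) y = 0 with P_1(x) = 1 + 1/x and P_2(x) = -1/x - 4/x^2.
x = 0 is a singular point because the y'-coefficient 1 + 1/x has a pole at x = 0 and the y-coefficient -1/x - 4/x^2 has a pole at x = 0.
It is a regular singular point because x P_1(x) = p(x) = x + 1 and x^2 P_2(x) = q(x) = -x - 4 are polynomials, hence analytic at x = 0.
p(0) = 1,  q(0) = -4.
Indicial equation: r(r-1) + p(0) r + q(0) = 0, i.e. r^2 + (p(0) - 1) r + q(0) = 0, i.e. r^2 - 4 = 0.
Discriminant: (0)^2 - 4(-4) = 16, so r = (0 ± 4)/2.
Solving: r_1 = 2, r_2 = -2.

indicial: r^2 - 4 = 0; roots r_1 = 2, r_2 = -2


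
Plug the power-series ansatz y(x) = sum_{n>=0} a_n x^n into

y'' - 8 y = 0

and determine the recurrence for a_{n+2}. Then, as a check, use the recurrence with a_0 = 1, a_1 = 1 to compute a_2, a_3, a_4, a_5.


Substitute y = sum_n a_n x^n into y'' + (const) y = 0.
y''(x) = sum_{n>=0} (n+2)(n+1) a_{n+2} x^n.
The ODE becomes sum_n [(n+2)(n+1) a_{n+2} - 8 a_n] x^n = 0.
Setting each coefficient to zero gives the recurrence:
  (n+2)(n+1) a_{n+2} - 8 a_n = 0,
  a_{n+2} = 8 / ((n+1)(n+2)) a_n.

Check with a_0 = 1, a_1 = 1 (apply the recurrence for n = 0, 1, 2, 3): a_0 = 1, a_1 = 1, a_2 = 4, a_3 = 4/3, a_4 = 8/3, a_5 = 8/15.

a_{n+2} = 8/((n+1)(n+2)) * a_n; check: a_0 = 1, a_1 = 1, a_2 = 4, a_3 = 4/3, a_4 = 8/3, a_5 = 8/15


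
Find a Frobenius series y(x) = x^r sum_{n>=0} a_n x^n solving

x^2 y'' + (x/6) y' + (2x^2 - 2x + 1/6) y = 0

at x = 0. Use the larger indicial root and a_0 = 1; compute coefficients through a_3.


Write in Frobenius form y'' + (p(x)/x) y' + (q(x)/x^2) y = 0:
  p(x) = 1/6,  q(x) = 2x^2 - 2x + 1/6.
Indicial equation: r(r-1) + (1/6) r + (1/6) = 0 -> roots r_1 = 1/2, r_2 = 1/3.
Take r = r_1 = 1/2. Let y(x) = x^r sum_{n>=0} a_n x^n with a_0 = 1.
Substitute y = x^r sum a_n x^n and match x^{r+n}. The recurrence is
  D(n) a_n - 2 a_{n-1} + 2 a_{n-2} = 0,  where D(n) = (r+n)(r+n-1) + (1/6)(r+n) + (1/6).
  a_n = [2 a_{n-1} - 2 a_{n-2}] / D(n).
Since the indicial polynomial factors as (r - r_1)(r - r_2), D(n) = (r_1 + n - r_1)(r_1 + n - r_2) = n(n + 1/6).
Evaluating step by step (a_0 = 1):
  n = 1: D(1) = 1(1 + 1/6) = 7/6; numerator = 2(1) = 2; a_1 = (2)/(7/6) = 12/7
  n = 2: D(2) = 2(2 + 1/6) = 13/3; numerator = 2(12/7) - 2(1) = 10/7; a_2 = (10/7)/(13/3) = 30/91
  n = 3: D(3) = 3(3 + 1/6) = 19/2; numerator = 2(30/91) - 2(12/7) = -36/13; a_3 = (-36/13)/(19/2) = -72/247

r = 1/2; a_0 = 1; a_1 = 12/7; a_2 = 30/91; a_3 = -72/247


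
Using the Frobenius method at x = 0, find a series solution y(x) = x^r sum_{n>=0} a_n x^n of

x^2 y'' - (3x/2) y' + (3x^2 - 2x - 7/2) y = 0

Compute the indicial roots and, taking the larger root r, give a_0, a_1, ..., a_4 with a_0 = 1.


Write in Frobenius form y'' + (p(x)/x) y' + (q(x)/x^2) y = 0:
  p(x) = -3/2,  q(x) = 3x^2 - 2x - 7/2.
Indicial equation: r(r-1) + (-3/2) r + (-7/2) = 0 -> roots r_1 = 7/2, r_2 = -1.
Take r = r_1 = 7/2. Let y(x) = x^r sum_{n>=0} a_n x^n with a_0 = 1.
Substitute y = x^r sum a_n x^n and match x^{r+n}. The recurrence is
  D(n) a_n - 2 a_{n-1} + 3 a_{n-2} = 0,  where D(n) = (r+n)(r+n-1) + (-3/2)(r+n) + (-7/2).
  a_n = [2 a_{n-1} - 3 a_{n-2}] / D(n).
Since the indicial polynomial factors as (r - r_1)(r - r_2), D(n) = (r_1 + n - r_1)(r_1 + n - r_2) = n(n + 9/2).
Evaluating step by step (a_0 = 1):
  n = 1: D(1) = 1(1 + 9/2) = 11/2; numerator = 2(1) = 2; a_1 = (2)/(11/2) = 4/11
  n = 2: D(2) = 2(2 + 9/2) = 13; numerator = 2(4/11) - 3(1) = -25/11; a_2 = (-25/11)/(13) = -25/143
  n = 3: D(3) = 3(3 + 9/2) = 45/2; numerator = 2(-25/143) - 3(4/11) = -206/143; a_3 = (-206/143)/(45/2) = -412/6435
  n = 4: D(4) = 4(4 + 9/2) = 34; numerator = 2(-412/6435) - 3(-25/143) = 2551/6435; a_4 = (2551/6435)/(34) = 2551/218790

r = 7/2; a_0 = 1; a_1 = 4/11; a_2 = -25/143; a_3 = -412/6435; a_4 = 2551/218790


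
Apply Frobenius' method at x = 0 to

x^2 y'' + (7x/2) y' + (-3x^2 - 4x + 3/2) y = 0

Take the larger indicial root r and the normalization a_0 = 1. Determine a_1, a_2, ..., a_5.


Write in Frobenius form y'' + (p(x)/x) y' + (q(x)/x^2) y = 0:
  p(x) = 7/2,  q(x) = -3x^2 - 4x + 3/2.
Indicial equation: r(r-1) + (7/2) r + (3/2) = 0 -> roots r_1 = -1, r_2 = -3/2.
Take r = r_1 = -1. Let y(x) = x^r sum_{n>=0} a_n x^n with a_0 = 1.
Substitute y = x^r sum a_n x^n and match x^{r+n}. The recurrence is
  D(n) a_n - 4 a_{n-1} - 3 a_{n-2} = 0,  where D(n) = (r+n)(r+n-1) + (7/2)(r+n) + (3/2).
  a_n = [4 a_{n-1} + 3 a_{n-2}] / D(n).
Since the indicial polynomial factors as (r - r_1)(r - r_2), D(n) = (r_1 + n - r_1)(r_1 + n - r_2) = n(n + 1/2).
Evaluating step by step (a_0 = 1):
  n = 1: D(1) = 1(1 + 1/2) = 3/2; numerator = 4(1) = 4; a_1 = (4)/(3/2) = 8/3
  n = 2: D(2) = 2(2 + 1/2) = 5; numerator = 4(8/3) + 3(1) = 41/3; a_2 = (41/3)/(5) = 41/15
  n = 3: D(3) = 3(3 + 1/2) = 21/2; numerator = 4(41/15) + 3(8/3) = 284/15; a_3 = (284/15)/(21/2) = 568/315
  n = 4: D(4) = 4(4 + 1/2) = 18; numerator = 4(568/315) + 3(41/15) = 971/63; a_4 = (971/63)/(18) = 971/1134
  n = 5: D(5) = 5(5 + 1/2) = 55/2; numerator = 4(971/1134) + 3(568/315) = 3578/405; a_5 = (3578/405)/(55/2) = 7156/22275

r = -1; a_0 = 1; a_1 = 8/3; a_2 = 41/15; a_3 = 568/315; a_4 = 971/1134; a_5 = 7156/22275


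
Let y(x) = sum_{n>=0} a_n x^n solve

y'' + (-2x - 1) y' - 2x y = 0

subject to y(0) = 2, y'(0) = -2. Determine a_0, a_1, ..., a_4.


Ansatz: y(x) = sum_{n>=0} a_n x^n, so y'(x) = sum_{n>=1} n a_n x^(n-1) and y''(x) = sum_{n>=2} n(n-1) a_n x^(n-2).
Substitute into P(x) y'' + Q(x) y' + R(x) y = 0 with P(x) = 1, Q(x) = -2x - 1, R(x) = -2x, and match powers of x.
Initial conditions: a_0 = 2, a_1 = -2.
Setting the coefficient of each power of x to zero and solving order by order (substituting the coefficients already found):
  x^0: 2 a_2 - a_1 = 0  ->  2 a_2 = a_1 = -2  ->  a_2 = -1
  x^1: 6 a_3 - 2 a_2 - 2 a_1 - 2 a_0 = 0  ->  6 a_3 = 2 a_2 + 2 a_1 + 2 a_0 = -2  ->  a_3 = -1/3
  x^2: 12 a_4 - 3 a_3 - 4 a_2 - 2 a_1 = 0  ->  12 a_4 = 3 a_3 + 4 a_2 + 2 a_1 = -9  ->  a_4 = -3/4
Truncated series: y(x) = 2 - 2 x - x^2 - (1/3) x^3 - (3/4) x^4 + O(x^5).

a_0 = 2; a_1 = -2; a_2 = -1; a_3 = -1/3; a_4 = -3/4


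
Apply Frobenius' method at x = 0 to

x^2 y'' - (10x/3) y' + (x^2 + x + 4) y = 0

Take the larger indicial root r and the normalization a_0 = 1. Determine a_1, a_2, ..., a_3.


Write in Frobenius form y'' + (p(x)/x) y' + (q(x)/x^2) y = 0:
  p(x) = -10/3,  q(x) = x^2 + x + 4.
Indicial equation: r(r-1) + (-10/3) r + (4) = 0 -> roots r_1 = 3, r_2 = 4/3.
Take r = r_1 = 3. Let y(x) = x^r sum_{n>=0} a_n x^n with a_0 = 1.
Substitute y = x^r sum a_n x^n and match x^{r+n}. The recurrence is
  D(n) a_n + 1 a_{n-1} + 1 a_{n-2} = 0,  where D(n) = (r+n)(r+n-1) + (-10/3)(r+n) + (4).
  a_n = [-1 a_{n-1} - 1 a_{n-2}] / D(n).
Since the indicial polynomial factors as (r - r_1)(r - r_2), D(n) = (r_1 + n - r_1)(r_1 + n - r_2) = n(n + 5/3).
Evaluating step by step (a_0 = 1):
  n = 1: D(1) = 1(1 + 5/3) = 8/3; numerator = -1(1) = -1; a_1 = (-1)/(8/3) = -3/8
  n = 2: D(2) = 2(2 + 5/3) = 22/3; numerator = -1(-3/8) - 1(1) = -5/8; a_2 = (-5/8)/(22/3) = -15/176
  n = 3: D(3) = 3(3 + 5/3) = 14; numerator = -1(-15/176) - 1(-3/8) = 81/176; a_3 = (81/176)/(14) = 81/2464

r = 3; a_0 = 1; a_1 = -3/8; a_2 = -15/176; a_3 = 81/2464


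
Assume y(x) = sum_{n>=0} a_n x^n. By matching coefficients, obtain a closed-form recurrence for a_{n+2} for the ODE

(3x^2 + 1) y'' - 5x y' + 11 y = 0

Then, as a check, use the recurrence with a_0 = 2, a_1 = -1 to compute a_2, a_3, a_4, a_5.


Substitute y = sum_n a_n x^n.
(1 + 3 x^2) y'' contributes (n+2)(n+1) a_{n+2} + 3 n(n-1) a_n at x^n.
-5 x y'(x) contributes -5 n a_n at x^n.
11 y(x) contributes 11 a_n at x^n.
Matching x^n: (n+2)(n+1) a_{n+2} + (3 n(n-1) - 5 n + 11) a_n = 0.
Thus a_{n+2} = (-3 n(n-1) + 5 n - 11) / ((n+1)(n+2)) * a_n.

Check with a_0 = 2, a_1 = -1 (apply the recurrence for n = 0, 1, 2, 3): a_0 = 2, a_1 = -1, a_2 = -11, a_3 = 1, a_4 = 77/12, a_5 = -7/10.

a_(n+2) = (-3 n(n-1) + 5 n - 11) / ((n+1)(n+2)) * a_n; check: a_0 = 2, a_1 = -1, a_2 = -11, a_3 = 1, a_4 = 77/12, a_5 = -7/10
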